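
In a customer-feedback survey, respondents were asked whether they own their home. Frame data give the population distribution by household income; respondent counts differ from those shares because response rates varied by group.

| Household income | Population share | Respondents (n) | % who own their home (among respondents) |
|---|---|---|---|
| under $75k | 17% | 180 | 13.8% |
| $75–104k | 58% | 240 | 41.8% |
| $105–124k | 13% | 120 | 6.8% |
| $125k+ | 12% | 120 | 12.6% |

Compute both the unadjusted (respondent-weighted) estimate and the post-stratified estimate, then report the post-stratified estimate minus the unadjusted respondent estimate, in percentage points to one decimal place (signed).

Naive respondent-only estimate (weights = respondent counts):
  (180/660)×13.8 + (240/660)×41.8 + (120/660)×6.8 + (120/660)×12.6 = 22.4909%
Reweighting by population household income shares:
  0.17×13.8 + 0.58×41.8 + 0.13×6.8 + 0.12×12.6 = 28.986%
Difference = 28.986 − 22.4909 = 6.4951 pp.

+6.5 percentage points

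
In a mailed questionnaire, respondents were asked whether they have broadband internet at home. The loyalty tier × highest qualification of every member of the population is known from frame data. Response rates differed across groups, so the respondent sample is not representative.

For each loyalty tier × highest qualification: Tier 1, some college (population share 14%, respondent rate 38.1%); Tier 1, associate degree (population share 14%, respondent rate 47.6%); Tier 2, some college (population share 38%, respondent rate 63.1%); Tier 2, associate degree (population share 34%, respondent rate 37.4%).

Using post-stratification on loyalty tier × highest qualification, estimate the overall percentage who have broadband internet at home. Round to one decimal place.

Weight each group's respondent value by its population share:
  Tier 1, some college: 0.14 × 38.1 = 5.334
  Tier 1, associate degree: 0.14 × 47.6 = 6.664
  Tier 2, some college: 0.38 × 63.1 = 23.978
  Tier 2, associate degree: 0.34 × 37.4 = 12.716
Post-stratified estimate = 48.692 → 48.7%.

48.7%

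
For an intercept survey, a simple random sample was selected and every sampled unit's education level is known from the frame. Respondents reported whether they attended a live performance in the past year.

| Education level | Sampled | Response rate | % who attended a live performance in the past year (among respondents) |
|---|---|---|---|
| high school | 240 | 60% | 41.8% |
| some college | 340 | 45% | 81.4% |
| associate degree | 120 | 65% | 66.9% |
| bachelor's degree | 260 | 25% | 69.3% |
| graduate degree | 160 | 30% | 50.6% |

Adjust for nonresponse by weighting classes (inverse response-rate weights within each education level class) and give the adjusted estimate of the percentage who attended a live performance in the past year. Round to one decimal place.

Inverse-response-rate weighting restores each class to its sampled count, so class totals weight by n_sampled:
  high school: 240 × 41.8 = 10,032
  some college: 340 × 81.4 = 27676
  associate degree: 120 × 66.9 = 8028
  bachelor's degree: 260 × 69.3 = 18,018
  graduate degree: 160 × 50.6 = 8096
Adjusted estimate = 71,850 / 1,120 = 64.1518 → 64.2%.

64.2%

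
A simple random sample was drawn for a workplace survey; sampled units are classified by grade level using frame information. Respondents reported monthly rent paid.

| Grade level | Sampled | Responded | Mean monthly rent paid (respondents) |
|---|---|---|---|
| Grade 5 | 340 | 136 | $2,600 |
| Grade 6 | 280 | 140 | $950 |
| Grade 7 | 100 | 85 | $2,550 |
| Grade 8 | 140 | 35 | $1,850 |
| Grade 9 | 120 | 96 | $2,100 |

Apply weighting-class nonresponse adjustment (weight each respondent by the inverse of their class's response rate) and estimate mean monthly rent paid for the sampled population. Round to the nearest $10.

$1,960

Response rates by class: Grade 5 136/340 = 40%, Grade 6 140/280 = 50%, Grade 7 85/100 = 85%, Grade 8 35/140 = 25%, Grade 9 96/120 = 80%.
Weighting each respondent by the inverse class response rate inflates each class back to its sampled size, so the class weight is n_sampled:
  Grade 5: 340 × 2600 = 884,000
  Grade 6: 280 × 950 = 266,000
  Grade 7: 100 × 2550 = 255,000
  Grade 8: 140 × 1850 = 259,000
  Grade 9: 120 × 2100 = 252,000
Adjusted estimate = 1,916,000 / 980 = 1955.1 → $1,960.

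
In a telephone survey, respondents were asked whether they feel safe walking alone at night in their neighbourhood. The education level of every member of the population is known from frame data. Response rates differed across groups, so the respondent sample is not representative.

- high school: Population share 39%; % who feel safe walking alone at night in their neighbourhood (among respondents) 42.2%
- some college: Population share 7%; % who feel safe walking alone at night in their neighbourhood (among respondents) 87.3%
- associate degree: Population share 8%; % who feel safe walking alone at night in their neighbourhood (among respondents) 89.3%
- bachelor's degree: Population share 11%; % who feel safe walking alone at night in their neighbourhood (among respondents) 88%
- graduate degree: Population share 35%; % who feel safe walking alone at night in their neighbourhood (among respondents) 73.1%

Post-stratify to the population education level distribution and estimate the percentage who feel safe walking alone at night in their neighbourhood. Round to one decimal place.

65.0%

Weight each group's respondent value by its population share:
  high school: 0.39 × 42.2 = 16.458
  some college: 0.07 × 87.3 = 6.111
  associate degree: 0.08 × 89.3 = 7.144
  bachelor's degree: 0.11 × 88 = 9.68
  graduate degree: 0.35 × 73.1 = 25.585
Post-stratified estimate = 64.978 → 65.0%.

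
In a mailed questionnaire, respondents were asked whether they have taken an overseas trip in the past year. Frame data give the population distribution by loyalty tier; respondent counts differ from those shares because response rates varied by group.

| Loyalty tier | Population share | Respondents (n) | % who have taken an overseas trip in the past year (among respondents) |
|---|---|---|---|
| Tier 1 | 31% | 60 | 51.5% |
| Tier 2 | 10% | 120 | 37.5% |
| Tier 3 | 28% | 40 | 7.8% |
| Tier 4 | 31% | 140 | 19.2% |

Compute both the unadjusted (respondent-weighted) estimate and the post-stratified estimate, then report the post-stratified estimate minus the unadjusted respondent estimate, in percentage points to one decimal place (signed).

Naive respondent-only estimate (weights = respondent counts):
  (60/360)×51.5 + (120/360)×37.5 + (40/360)×7.8 + (140/360)×19.2 = 29.4167%
Post-stratified estimate weights by population shares:
  0.31×51.5 + 0.1×37.5 + 0.28×7.8 + 0.31×19.2 = 27.851%
Difference = 27.851 − 29.4167 = -1.5657 pp.

-1.6 percentage points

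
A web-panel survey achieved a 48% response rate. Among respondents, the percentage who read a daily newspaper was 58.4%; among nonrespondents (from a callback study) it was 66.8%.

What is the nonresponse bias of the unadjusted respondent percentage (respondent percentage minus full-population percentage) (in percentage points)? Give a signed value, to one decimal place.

-4.4 percentage points

Nonresponse fraction = 1 − 0.48 = 0.52.
Bias = (nonresponse fraction) × (respondent percentage − nonrespondent percentage)
     = 0.52 × (58.4 − 66.8) = 0.52 × -8.4 = -4.368.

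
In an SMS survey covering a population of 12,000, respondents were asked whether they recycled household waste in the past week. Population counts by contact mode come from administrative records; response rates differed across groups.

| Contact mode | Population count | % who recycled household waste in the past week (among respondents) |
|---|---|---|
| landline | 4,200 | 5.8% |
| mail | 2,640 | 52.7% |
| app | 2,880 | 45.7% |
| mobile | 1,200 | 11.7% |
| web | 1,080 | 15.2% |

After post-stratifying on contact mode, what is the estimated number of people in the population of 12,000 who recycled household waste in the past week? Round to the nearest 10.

Apply each group's respondent rate to its population count:
  landline: 4,200 × 5.8% = 243.6
  mail: 2,640 × 52.7% = 1391.28
  app: 2,880 × 45.7% = 1316.16
  mobile: 1,200 × 11.7% = 140.4
  web: 1,080 × 15.2% = 164.16
Estimated total = 3255.6 → 3,260.

3,260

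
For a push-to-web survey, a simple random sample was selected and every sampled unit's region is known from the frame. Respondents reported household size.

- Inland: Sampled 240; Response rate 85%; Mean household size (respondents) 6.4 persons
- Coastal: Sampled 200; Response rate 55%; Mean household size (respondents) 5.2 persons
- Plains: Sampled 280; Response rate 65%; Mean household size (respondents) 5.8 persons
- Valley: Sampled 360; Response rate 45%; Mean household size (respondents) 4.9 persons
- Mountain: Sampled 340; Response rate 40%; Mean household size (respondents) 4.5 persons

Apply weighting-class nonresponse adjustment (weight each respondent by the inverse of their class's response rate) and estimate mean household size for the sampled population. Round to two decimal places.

5.28

With weight = n_sampled/n_responded per class, the weighted class total is n_sampled:
  Inland: 240 × 6.4 = 1536
  Coastal: 200 × 5.2 = 1040
  Plains: 280 × 5.8 = 1624
  Valley: 360 × 4.9 = 1764
  Mountain: 340 × 4.5 = 1530
Adjusted estimate = 7494 / 1,420 = 5.27747 → 5.28.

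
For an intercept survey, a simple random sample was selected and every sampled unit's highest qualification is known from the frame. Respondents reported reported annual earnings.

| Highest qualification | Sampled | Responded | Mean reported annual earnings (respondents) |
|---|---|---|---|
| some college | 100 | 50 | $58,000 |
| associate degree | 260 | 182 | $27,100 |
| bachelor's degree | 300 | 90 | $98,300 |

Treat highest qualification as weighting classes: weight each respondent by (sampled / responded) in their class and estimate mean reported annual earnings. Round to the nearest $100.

Response rates by class: some college 50/100 = 50%, associate degree 182/260 = 70%, bachelor's degree 90/300 = 30%.
Inverse-response-rate weighting restores each class to its sampled count, so class totals weight by n_sampled:
  some college: 100 × 58,000 = 5,800,000
  associate degree: 260 × 27,100 = 7,046,000
  bachelor's degree: 300 × 98,300 = 29,490,000
Adjusted estimate = 42,336,000 / 660 = 64145.5 → $64,100.

$64,100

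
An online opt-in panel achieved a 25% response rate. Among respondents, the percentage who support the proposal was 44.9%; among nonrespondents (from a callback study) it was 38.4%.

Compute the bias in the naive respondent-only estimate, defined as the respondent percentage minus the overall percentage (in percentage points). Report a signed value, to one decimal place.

+4.9 percentage points

Nonresponse fraction = 1 − 0.25 = 0.75.
Bias = (nonresponse fraction) × (respondent percentage − nonrespondent percentage)
     = 0.75 × (44.9 − 38.4) = 0.75 × 6.5 = 4.875.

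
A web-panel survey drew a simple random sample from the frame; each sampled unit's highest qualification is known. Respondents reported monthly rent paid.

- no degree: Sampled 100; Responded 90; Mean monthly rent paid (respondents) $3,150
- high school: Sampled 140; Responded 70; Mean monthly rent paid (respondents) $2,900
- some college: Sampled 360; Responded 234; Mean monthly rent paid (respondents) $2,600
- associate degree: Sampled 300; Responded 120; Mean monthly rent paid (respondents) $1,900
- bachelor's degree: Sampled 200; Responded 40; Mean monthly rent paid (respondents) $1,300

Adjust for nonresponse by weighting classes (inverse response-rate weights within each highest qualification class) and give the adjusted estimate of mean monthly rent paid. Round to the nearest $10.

Response rates by class: no degree 90/100 = 90%, high school 70/140 = 50%, some college 234/360 = 65%, associate degree 120/300 = 40%, bachelor's degree 40/200 = 20%.
Each respondent's weight = sampled/responded in their class; summing within a class gives n_sampled, so:
  no degree: 100 × 3150 = 315,000
  high school: 140 × 2900 = 406,000
  some college: 360 × 2600 = 936,000
  associate degree: 300 × 1900 = 570,000
  bachelor's degree: 200 × 1300 = 260,000
Adjusted estimate = 2,487,000 / 1,100 = 2260.91 → $2,260.

$2,260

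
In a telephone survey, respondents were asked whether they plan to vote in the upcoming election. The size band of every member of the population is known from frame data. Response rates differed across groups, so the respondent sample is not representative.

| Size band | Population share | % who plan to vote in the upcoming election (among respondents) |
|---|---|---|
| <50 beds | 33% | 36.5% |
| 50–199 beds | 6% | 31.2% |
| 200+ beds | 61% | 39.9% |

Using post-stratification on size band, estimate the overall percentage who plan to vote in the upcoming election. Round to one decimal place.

38.3%

Post-stratification weights by population share, not respondent share:
  <50 beds: 0.33 × 36.5 = 12.045
  50–199 beds: 0.06 × 31.2 = 1.872
  200+ beds: 0.61 × 39.9 = 24.339
Post-stratified estimate = 38.256 → 38.3%.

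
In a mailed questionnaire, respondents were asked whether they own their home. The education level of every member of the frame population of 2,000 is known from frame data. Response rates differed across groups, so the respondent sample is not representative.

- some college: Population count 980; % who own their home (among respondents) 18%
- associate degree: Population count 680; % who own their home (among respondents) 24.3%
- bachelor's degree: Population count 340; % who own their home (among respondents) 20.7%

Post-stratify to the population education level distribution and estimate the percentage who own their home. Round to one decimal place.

Each cell contributes population-share × respondent value:
  some college: (980/2,000) × 18 = 8.82
  associate degree: (680/2,000) × 24.3 = 8.262
  bachelor's degree: (340/2,000) × 20.7 = 3.519
Post-stratified estimate = 20.601 → 20.6%.

20.6%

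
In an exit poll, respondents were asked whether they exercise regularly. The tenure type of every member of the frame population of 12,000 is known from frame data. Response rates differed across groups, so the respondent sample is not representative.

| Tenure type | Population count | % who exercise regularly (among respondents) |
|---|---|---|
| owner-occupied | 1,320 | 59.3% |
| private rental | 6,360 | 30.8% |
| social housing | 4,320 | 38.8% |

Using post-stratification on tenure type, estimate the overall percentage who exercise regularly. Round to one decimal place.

36.8%

Post-stratification weights by population share, not respondent share:
  owner-occupied: (1,320/12,000) × 59.3 = 6.523
  private rental: (6,360/12,000) × 30.8 = 16.324
  social housing: (4,320/12,000) × 38.8 = 13.968
Post-stratified estimate = 36.815 → 36.8%.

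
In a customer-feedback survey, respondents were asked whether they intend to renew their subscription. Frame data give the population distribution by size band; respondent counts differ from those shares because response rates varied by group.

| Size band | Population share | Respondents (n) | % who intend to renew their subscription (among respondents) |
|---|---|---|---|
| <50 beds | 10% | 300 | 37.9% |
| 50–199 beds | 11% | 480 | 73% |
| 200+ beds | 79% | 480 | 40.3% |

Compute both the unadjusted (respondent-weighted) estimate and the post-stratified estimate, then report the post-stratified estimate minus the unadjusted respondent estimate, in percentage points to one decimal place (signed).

-8.5 percentage points

Unadjusted (pooled respondent) estimate weights by respondent counts:
  (300/1260)×37.9 + (480/1260)×73 + (480/1260)×40.3 = 52.1857%
Post-stratified estimate weights by population shares:
  0.1×37.9 + 0.11×73 + 0.79×40.3 = 43.657%
Difference = 43.657 − 52.1857 = -8.5287 pp.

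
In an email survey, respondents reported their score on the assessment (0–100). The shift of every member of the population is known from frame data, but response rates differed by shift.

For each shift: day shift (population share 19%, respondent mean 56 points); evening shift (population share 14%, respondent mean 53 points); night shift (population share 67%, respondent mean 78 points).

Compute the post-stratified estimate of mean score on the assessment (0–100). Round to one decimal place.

Weight each group's respondent value by its population share:
  day shift: 0.19 × 56 = 10.64
  evening shift: 0.14 × 53 = 7.42
  night shift: 0.67 × 78 = 52.26
Post-stratified estimate = 70.32 → 70.3.

70.3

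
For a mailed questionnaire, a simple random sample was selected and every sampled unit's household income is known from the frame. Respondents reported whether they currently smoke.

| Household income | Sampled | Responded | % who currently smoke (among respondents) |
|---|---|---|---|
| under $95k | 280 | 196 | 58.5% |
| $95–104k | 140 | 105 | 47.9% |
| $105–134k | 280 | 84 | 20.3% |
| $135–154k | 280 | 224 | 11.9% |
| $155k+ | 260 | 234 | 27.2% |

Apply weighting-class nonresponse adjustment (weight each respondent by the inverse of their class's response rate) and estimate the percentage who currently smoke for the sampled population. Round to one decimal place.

31.6%

Response rates by class: under $95k 196/280 = 70%, $95–104k 105/140 = 75%, $105–134k 84/280 = 30%, $135–154k 224/280 = 80%, $155k+ 234/260 = 90%.
With weight = n_sampled/n_responded per class, the weighted class total is n_sampled:
  under $95k: 280 × 58.5 = 16,380
  $95–104k: 140 × 47.9 = 6706
  $105–134k: 280 × 20.3 = 5684
  $135–154k: 280 × 11.9 = 3332
  $155k+: 260 × 27.2 = 7072
Adjusted estimate = 39,174 / 1,240 = 31.5919 → 31.6%.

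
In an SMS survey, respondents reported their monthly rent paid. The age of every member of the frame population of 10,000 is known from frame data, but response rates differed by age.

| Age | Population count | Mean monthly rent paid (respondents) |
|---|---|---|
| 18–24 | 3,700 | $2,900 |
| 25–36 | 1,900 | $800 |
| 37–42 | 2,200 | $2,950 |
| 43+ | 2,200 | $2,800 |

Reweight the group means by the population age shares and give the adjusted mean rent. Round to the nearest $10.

Each cell contributes population-share × respondent value:
  18–24: (3,700/10,000) × 2900 = 1073
  25–36: (1,900/10,000) × 800 = 152
  37–42: (2,200/10,000) × 2950 = 649
  43+: (2,200/10,000) × 2800 = 616
Post-stratified estimate = 2490 → $2,490.

$2,490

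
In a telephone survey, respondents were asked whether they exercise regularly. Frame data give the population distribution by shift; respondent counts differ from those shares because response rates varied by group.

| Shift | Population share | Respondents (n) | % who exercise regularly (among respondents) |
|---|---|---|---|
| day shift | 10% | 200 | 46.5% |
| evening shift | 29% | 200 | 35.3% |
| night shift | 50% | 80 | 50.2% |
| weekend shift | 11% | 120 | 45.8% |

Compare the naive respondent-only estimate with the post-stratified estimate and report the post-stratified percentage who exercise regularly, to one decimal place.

Unadjusted (pooled respondent) estimate weights by respondent counts:
  (200/600)×46.5 + (200/600)×35.3 + (80/600)×50.2 + (120/600)×45.8 = 43.12%
Post-stratifying to population shares instead:
  0.1×46.5 + 0.29×35.3 + 0.5×50.2 + 0.11×45.8 = 45.025%

45.0%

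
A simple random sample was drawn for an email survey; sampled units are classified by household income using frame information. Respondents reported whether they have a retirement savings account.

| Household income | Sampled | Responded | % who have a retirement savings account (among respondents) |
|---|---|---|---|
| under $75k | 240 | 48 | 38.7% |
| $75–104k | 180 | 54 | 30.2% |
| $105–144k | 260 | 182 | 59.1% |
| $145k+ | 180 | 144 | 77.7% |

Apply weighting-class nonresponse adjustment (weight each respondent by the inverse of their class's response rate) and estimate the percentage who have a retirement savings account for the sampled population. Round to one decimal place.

51.3%

Response rates by class: under $75k 48/240 = 20%, $75–104k 54/180 = 30%, $105–144k 182/260 = 70%, $145k+ 144/180 = 80%.
Each respondent's weight = sampled/responded in their class; summing within a class gives n_sampled, so:
  under $75k: 240 × 38.7 = 9288
  $75–104k: 180 × 30.2 = 5436
  $105–144k: 260 × 59.1 = 15,366
  $145k+: 180 × 77.7 = 13,986
Adjusted estimate = 44,076 / 860 = 51.2512 → 51.3%.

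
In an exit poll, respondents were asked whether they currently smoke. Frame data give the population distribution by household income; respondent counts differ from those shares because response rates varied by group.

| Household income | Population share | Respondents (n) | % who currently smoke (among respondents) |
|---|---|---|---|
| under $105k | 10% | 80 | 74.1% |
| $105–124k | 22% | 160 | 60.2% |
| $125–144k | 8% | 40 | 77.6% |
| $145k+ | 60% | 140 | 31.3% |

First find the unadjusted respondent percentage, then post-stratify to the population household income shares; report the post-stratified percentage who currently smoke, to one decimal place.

45.6%

Without adjustment, the pooled respondent share is:
  (80/420)×74.1 + (160/420)×60.2 + (40/420)×77.6 + (140/420)×31.3 = 54.8714%
Reweighting by population household income shares:
  0.1×74.1 + 0.22×60.2 + 0.08×77.6 + 0.6×31.3 = 45.642%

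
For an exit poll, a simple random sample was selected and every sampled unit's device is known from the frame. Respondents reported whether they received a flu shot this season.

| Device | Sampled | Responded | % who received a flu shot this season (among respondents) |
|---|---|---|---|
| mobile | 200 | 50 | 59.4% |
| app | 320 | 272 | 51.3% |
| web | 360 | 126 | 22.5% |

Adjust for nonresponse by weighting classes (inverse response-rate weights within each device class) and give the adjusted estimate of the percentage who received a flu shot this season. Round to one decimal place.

Class response rates: mobile 50/200 = 25%, app 272/320 = 85%, web 126/360 = 35%.
With weight = n_sampled/n_responded per class, the weighted class total is n_sampled:
  mobile: 200 × 59.4 = 11,880
  app: 320 × 51.3 = 16,416
  web: 360 × 22.5 = 8100
Adjusted estimate = 36,396 / 880 = 41.3591 → 41.4%.

41.4%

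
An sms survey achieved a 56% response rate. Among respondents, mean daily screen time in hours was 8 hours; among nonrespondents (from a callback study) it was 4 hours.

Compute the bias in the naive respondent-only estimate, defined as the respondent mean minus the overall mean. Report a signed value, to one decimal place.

Nonresponse fraction = 1 − 0.56 = 0.44.
Bias = (nonresponse fraction) × (respondent mean − nonrespondent mean)
     = 0.44 × (8 − 4) = 0.44 × 4 = 1.76.

+1.8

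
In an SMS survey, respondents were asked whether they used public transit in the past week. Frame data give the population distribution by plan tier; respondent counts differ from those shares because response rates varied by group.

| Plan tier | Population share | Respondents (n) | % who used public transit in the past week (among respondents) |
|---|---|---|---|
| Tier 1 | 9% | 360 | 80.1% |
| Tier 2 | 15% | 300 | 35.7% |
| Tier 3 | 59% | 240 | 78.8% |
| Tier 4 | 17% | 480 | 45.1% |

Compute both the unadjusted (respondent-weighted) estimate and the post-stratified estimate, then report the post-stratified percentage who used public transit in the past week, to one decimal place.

Without adjustment, the pooled respondent share is:
  (360/1380)×80.1 + (300/1380)×35.7 + (240/1380)×78.8 + (480/1380)×45.1 = 58.0478%
Post-stratified estimate weights by population shares:
  0.09×80.1 + 0.15×35.7 + 0.59×78.8 + 0.17×45.1 = 66.723%

66.7%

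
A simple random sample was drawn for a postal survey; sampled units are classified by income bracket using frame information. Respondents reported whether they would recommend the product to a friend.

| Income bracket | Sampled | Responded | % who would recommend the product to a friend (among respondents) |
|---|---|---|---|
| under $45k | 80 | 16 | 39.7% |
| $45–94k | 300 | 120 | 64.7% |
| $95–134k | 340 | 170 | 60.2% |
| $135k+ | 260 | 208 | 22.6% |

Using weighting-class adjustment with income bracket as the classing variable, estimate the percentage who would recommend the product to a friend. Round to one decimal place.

49.9%

Response rates by class: under $45k 16/80 = 20%, $45–94k 120/300 = 40%, $95–134k 170/340 = 50%, $135k+ 208/260 = 80%.
Each respondent's weight = sampled/responded in their class; summing within a class gives n_sampled, so:
  under $45k: 80 × 39.7 = 3176
  $45–94k: 300 × 64.7 = 19,410
  $95–134k: 340 × 60.2 = 20,468
  $135k+: 260 × 22.6 = 5876
Adjusted estimate = 48,930 / 980 = 49.9286 → 49.9%.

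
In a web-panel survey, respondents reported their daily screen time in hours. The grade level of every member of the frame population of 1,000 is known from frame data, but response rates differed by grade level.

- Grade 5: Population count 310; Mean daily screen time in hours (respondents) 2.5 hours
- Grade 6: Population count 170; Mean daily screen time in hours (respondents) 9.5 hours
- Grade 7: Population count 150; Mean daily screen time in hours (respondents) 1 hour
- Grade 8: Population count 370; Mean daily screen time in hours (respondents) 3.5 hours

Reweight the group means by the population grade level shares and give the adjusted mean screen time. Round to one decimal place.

Reweight to the known grade level distribution:
  Grade 5: (310/1,000) × 2.5 = 0.775
  Grade 6: (170/1,000) × 9.5 = 1.615
  Grade 7: (150/1,000) × 1 = 0.15
  Grade 8: (370/1,000) × 3.5 = 1.295
Post-stratified estimate = 3.835 → 3.8.

3.8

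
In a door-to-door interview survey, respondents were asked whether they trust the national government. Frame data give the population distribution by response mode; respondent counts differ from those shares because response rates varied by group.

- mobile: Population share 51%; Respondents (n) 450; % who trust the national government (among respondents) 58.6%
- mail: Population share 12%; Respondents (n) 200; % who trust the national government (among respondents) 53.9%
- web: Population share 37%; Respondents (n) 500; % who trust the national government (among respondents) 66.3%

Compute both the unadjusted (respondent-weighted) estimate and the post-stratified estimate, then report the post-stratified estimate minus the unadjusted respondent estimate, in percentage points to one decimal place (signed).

-0.2 percentage points

Without adjustment, the pooled respondent share is:
  (450/1150)×58.6 + (200/1150)×53.9 + (500/1150)×66.3 = 61.1304%
Post-stratifying to population shares instead:
  0.51×58.6 + 0.12×53.9 + 0.37×66.3 = 60.885%
Difference = 60.885 − 61.1304 = -0.2454 pp.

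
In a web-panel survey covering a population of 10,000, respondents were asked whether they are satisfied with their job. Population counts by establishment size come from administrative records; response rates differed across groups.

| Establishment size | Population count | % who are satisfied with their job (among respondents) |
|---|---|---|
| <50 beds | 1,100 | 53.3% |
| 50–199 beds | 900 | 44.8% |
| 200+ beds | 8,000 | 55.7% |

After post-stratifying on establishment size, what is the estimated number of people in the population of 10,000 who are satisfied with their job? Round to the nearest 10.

Each cell contributes its population count × the respondent rate:
  <50 beds: 1,100 × 53.3% = 586.3
  50–199 beds: 900 × 44.8% = 403.2
  200+ beds: 8,000 × 55.7% = 4456
Estimated total = 5445.5 → 5,450.

5,450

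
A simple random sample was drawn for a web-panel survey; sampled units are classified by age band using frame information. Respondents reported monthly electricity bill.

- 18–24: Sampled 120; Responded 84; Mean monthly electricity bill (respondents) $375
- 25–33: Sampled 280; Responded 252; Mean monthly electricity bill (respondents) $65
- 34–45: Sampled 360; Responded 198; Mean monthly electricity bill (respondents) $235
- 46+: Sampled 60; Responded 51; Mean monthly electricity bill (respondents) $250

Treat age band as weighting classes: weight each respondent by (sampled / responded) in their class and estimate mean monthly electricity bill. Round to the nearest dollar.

$199

Response rates by class: 18–24 84/120 = 70%, 25–33 252/280 = 90%, 34–45 198/360 = 55%, 46+ 51/60 = 85%.
Inverse-response-rate weighting restores each class to its sampled count, so class totals weight by n_sampled:
  18–24: 120 × 375 = 45,000
  25–33: 280 × 65 = 18,200
  34–45: 360 × 235 = 84,600
  46+: 60 × 250 = 15,000
Adjusted estimate = 162,800 / 820 = 198.537 → $199.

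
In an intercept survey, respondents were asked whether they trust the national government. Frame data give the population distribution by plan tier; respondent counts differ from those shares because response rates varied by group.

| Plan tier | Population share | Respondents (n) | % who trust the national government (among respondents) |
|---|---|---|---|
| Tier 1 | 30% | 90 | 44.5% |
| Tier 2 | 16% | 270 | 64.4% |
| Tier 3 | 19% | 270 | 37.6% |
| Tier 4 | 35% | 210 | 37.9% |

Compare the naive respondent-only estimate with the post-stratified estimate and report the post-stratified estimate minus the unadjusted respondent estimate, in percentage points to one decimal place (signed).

Naive respondent-only estimate (weights = respondent counts):
  (90/840)×44.5 + (270/840)×64.4 + (270/840)×37.6 + (210/840)×37.9 = 47.0286%
Reweighting by population plan tier shares:
  0.3×44.5 + 0.16×64.4 + 0.19×37.6 + 0.35×37.9 = 44.063%
Difference = 44.063 − 47.0286 = -2.9656 pp.

-3.0 percentage points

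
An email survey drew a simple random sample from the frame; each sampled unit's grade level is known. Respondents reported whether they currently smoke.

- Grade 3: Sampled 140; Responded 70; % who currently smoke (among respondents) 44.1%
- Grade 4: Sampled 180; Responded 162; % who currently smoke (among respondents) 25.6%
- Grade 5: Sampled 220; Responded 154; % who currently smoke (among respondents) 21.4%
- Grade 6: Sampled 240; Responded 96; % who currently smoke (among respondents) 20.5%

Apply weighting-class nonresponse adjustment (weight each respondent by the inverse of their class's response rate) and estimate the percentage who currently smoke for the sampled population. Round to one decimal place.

26.2%

Response rates by class: Grade 3 70/140 = 50%, Grade 4 162/180 = 90%, Grade 5 154/220 = 70%, Grade 6 96/240 = 40%.
Weighting each respondent by the inverse class response rate inflates each class back to its sampled size, so the class weight is n_sampled:
  Grade 3: 140 × 44.1 = 6174
  Grade 4: 180 × 25.6 = 4608
  Grade 5: 220 × 21.4 = 4708
  Grade 6: 240 × 20.5 = 4920
Adjusted estimate = 20,410 / 780 = 26.1667 → 26.2%.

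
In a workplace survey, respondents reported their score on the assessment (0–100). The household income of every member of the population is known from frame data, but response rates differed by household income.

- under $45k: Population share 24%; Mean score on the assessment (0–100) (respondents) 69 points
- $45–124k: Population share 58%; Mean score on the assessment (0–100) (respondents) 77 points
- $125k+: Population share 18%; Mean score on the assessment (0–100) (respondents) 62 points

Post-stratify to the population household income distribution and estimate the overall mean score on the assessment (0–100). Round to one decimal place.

72.4

Each cell contributes population-share × respondent value:
  under $45k: 0.24 × 69 = 16.56
  $45–124k: 0.58 × 77 = 44.66
  $125k+: 0.18 × 62 = 11.16
Post-stratified estimate = 72.38 → 72.4.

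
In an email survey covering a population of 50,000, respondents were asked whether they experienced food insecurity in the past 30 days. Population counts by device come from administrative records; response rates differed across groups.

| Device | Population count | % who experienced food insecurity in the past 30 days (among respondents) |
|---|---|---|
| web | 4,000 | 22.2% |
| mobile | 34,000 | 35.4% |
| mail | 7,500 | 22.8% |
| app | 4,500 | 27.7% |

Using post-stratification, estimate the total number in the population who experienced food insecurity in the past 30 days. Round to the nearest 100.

15,900

Estimated count per cell = population count × respondent percentage:
  web: 4,000 × 22.2% = 888
  mobile: 34,000 × 35.4% = 12,036
  mail: 7,500 × 22.8% = 1710
  app: 4,500 × 27.7% = 1246.5
Estimated total = 15880.5 → 15,900.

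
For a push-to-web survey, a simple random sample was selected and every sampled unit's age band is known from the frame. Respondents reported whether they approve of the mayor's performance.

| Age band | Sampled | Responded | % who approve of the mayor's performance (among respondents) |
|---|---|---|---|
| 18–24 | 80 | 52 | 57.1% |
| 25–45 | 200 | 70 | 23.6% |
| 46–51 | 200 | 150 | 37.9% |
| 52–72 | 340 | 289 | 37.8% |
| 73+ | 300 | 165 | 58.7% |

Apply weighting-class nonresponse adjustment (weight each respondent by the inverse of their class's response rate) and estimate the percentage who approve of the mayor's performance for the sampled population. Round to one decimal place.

Response rates by class: 18–24 52/80 = 65%, 25–45 70/200 = 35%, 46–51 150/200 = 75%, 52–72 289/340 = 85%, 73+ 165/300 = 55%.
With weight = n_sampled/n_responded per class, the weighted class total is n_sampled:
  18–24: 80 × 57.1 = 4568
  25–45: 200 × 23.6 = 4720
  46–51: 200 × 37.9 = 7580
  52–72: 340 × 37.8 = 12852
  73+: 300 × 58.7 = 17,610
Adjusted estimate = 47,330 / 1,120 = 42.2589 → 42.3%.

42.3%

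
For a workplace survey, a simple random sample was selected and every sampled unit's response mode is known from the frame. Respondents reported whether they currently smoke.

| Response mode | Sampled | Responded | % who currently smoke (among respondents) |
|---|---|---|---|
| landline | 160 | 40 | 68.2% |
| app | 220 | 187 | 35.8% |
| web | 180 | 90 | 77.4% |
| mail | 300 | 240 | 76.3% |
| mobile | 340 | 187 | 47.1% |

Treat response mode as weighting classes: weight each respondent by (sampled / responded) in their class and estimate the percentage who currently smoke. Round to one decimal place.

Response rates by class: landline 40/160 = 25%, app 187/220 = 85%, web 90/180 = 50%, mail 240/300 = 80%, mobile 187/340 = 55%.
Weighting each respondent by the inverse class response rate inflates each class back to its sampled size, so the class weight is n_sampled:
  landline: 160 × 68.2 = 10,912
  app: 220 × 35.8 = 7876
  web: 180 × 77.4 = 13932
  mail: 300 × 76.3 = 22,890
  mobile: 340 × 47.1 = 16,014
Adjusted estimate = 71,624 / 1,200 = 59.6867 → 59.7%.

59.7%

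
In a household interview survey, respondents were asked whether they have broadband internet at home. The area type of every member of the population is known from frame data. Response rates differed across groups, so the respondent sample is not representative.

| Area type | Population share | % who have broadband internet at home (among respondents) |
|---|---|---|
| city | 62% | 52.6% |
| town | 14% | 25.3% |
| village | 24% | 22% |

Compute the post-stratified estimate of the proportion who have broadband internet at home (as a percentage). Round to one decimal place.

Weight each group's respondent value by its population share:
  city: 0.62 × 52.6 = 32.612
  town: 0.14 × 25.3 = 3.542
  village: 0.24 × 22 = 5.28
Post-stratified estimate = 41.434 → 41.4%.

41.4%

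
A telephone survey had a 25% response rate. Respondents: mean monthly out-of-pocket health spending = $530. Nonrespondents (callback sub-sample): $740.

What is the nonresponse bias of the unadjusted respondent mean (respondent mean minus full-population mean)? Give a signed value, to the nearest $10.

Nonresponse fraction = 1 − 0.25 = 0.75.
Bias = (nonresponse fraction) × (respondent mean − nonrespondent mean)
     = 0.75 × (530 − 740) = 0.75 × -210 = -157.5.

-$160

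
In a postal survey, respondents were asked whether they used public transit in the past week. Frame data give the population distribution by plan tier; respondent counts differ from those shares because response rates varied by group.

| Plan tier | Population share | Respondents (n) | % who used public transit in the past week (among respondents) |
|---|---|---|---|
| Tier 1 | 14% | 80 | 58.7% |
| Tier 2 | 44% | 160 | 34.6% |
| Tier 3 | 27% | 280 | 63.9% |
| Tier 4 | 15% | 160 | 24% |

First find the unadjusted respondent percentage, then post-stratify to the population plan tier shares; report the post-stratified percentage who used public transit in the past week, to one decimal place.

Naive respondent-only estimate (weights = respondent counts):
  (80/680)×58.7 + (160/680)×34.6 + (280/680)×63.9 + (160/680)×24 = 47.0059%
Post-stratifying to population shares instead:
  0.14×58.7 + 0.44×34.6 + 0.27×63.9 + 0.15×24 = 44.295%

44.3%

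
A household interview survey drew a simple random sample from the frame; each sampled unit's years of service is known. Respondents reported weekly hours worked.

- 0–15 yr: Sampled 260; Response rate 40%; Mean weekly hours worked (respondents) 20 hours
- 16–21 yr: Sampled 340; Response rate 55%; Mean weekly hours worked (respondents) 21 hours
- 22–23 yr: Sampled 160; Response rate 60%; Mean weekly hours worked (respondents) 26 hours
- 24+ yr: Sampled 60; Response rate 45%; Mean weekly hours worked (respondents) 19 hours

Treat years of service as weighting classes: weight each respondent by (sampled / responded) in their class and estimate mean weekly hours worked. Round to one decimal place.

21.5

With weight = n_sampled/n_responded per class, the weighted class total is n_sampled:
  0–15 yr: 260 × 20 = 5200
  16–21 yr: 340 × 21 = 7140
  22–23 yr: 160 × 26 = 4160
  24+ yr: 60 × 19 = 1140
Adjusted estimate = 17,640 / 820 = 21.5122 → 21.5.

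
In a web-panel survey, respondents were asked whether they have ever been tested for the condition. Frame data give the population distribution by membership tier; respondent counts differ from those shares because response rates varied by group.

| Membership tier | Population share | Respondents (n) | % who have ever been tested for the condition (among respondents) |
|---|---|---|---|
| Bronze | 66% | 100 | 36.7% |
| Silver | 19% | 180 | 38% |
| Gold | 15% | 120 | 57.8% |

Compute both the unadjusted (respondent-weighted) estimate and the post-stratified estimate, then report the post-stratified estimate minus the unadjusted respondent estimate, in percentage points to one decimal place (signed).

-3.5 percentage points

Without adjustment, the pooled respondent share is:
  (100/400)×36.7 + (180/400)×38 + (120/400)×57.8 = 43.615%
Post-stratifying to population shares instead:
  0.66×36.7 + 0.19×38 + 0.15×57.8 = 40.112%
Difference = 40.112 − 43.615 = -3.503 pp.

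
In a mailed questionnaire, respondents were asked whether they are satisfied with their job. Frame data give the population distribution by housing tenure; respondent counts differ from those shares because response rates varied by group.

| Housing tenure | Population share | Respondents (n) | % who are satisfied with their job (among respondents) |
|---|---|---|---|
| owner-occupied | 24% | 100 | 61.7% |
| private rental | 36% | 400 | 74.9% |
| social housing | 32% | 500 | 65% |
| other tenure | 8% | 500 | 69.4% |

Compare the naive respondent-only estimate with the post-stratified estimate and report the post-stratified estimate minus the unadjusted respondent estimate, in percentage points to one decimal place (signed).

Naive respondent-only estimate (weights = respondent counts):
  (100/1500)×61.7 + (400/1500)×74.9 + (500/1500)×65 + (500/1500)×69.4 = 68.8867%
Post-stratifying to population shares instead:
  0.24×61.7 + 0.36×74.9 + 0.32×65 + 0.08×69.4 = 68.124%
Difference = 68.124 − 68.8867 = -0.7627 pp.

-0.8 percentage points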